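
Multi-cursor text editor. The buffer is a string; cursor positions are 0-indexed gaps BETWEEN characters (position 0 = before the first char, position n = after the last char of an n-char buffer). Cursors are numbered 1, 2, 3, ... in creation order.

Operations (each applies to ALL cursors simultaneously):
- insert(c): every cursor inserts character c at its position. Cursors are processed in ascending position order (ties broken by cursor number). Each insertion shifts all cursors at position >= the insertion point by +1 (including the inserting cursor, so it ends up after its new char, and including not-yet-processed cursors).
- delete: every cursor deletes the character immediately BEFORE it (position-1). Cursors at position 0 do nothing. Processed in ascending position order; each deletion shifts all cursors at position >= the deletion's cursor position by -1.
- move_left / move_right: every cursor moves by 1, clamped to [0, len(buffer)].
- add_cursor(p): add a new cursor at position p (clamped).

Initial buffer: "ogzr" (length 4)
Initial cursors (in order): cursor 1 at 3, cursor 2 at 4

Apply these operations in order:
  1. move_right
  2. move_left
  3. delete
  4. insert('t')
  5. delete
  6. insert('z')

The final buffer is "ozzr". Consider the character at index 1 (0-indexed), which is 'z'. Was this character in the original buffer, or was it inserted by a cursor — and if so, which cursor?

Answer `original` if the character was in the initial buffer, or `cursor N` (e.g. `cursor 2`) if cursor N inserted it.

Answer: cursor 1

Derivation:
After op 1 (move_right): buffer="ogzr" (len 4), cursors c1@4 c2@4, authorship ....
After op 2 (move_left): buffer="ogzr" (len 4), cursors c1@3 c2@3, authorship ....
After op 3 (delete): buffer="or" (len 2), cursors c1@1 c2@1, authorship ..
After op 4 (insert('t')): buffer="ottr" (len 4), cursors c1@3 c2@3, authorship .12.
After op 5 (delete): buffer="or" (len 2), cursors c1@1 c2@1, authorship ..
After op 6 (insert('z')): buffer="ozzr" (len 4), cursors c1@3 c2@3, authorship .12.
Authorship (.=original, N=cursor N): . 1 2 .
Index 1: author = 1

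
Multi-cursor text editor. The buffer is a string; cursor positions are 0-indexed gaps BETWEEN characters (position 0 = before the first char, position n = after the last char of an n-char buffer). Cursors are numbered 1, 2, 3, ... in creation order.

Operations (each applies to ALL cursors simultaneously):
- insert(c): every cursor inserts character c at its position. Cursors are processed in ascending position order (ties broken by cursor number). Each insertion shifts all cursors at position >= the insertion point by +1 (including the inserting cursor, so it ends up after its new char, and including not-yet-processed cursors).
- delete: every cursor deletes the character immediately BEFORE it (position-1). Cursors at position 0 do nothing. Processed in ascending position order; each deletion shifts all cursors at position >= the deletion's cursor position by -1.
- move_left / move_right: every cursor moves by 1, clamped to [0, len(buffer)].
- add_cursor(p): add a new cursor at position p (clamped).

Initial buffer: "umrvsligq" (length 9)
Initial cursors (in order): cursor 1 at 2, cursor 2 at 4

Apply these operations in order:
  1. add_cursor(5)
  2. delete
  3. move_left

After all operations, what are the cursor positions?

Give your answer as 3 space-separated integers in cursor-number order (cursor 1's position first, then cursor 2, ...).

After op 1 (add_cursor(5)): buffer="umrvsligq" (len 9), cursors c1@2 c2@4 c3@5, authorship .........
After op 2 (delete): buffer="urligq" (len 6), cursors c1@1 c2@2 c3@2, authorship ......
After op 3 (move_left): buffer="urligq" (len 6), cursors c1@0 c2@1 c3@1, authorship ......

Answer: 0 1 1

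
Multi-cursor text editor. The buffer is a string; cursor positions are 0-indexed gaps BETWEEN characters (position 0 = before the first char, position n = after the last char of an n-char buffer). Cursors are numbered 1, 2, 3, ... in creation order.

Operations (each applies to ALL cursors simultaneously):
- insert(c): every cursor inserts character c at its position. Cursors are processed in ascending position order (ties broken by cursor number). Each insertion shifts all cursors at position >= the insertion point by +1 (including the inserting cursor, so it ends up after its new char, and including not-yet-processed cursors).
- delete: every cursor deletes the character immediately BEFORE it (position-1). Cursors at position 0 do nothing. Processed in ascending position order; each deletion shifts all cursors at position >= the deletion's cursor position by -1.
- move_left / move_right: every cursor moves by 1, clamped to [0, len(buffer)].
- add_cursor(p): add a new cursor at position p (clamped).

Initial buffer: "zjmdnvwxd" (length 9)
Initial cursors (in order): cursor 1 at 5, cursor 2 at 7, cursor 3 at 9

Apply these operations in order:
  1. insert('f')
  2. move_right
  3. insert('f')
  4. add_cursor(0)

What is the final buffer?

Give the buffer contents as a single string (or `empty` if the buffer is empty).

Answer: zjmdnfvfwfxfdff

Derivation:
After op 1 (insert('f')): buffer="zjmdnfvwfxdf" (len 12), cursors c1@6 c2@9 c3@12, authorship .....1..2..3
After op 2 (move_right): buffer="zjmdnfvwfxdf" (len 12), cursors c1@7 c2@10 c3@12, authorship .....1..2..3
After op 3 (insert('f')): buffer="zjmdnfvfwfxfdff" (len 15), cursors c1@8 c2@12 c3@15, authorship .....1.1.2.2.33
After op 4 (add_cursor(0)): buffer="zjmdnfvfwfxfdff" (len 15), cursors c4@0 c1@8 c2@12 c3@15, authorship .....1.1.2.2.33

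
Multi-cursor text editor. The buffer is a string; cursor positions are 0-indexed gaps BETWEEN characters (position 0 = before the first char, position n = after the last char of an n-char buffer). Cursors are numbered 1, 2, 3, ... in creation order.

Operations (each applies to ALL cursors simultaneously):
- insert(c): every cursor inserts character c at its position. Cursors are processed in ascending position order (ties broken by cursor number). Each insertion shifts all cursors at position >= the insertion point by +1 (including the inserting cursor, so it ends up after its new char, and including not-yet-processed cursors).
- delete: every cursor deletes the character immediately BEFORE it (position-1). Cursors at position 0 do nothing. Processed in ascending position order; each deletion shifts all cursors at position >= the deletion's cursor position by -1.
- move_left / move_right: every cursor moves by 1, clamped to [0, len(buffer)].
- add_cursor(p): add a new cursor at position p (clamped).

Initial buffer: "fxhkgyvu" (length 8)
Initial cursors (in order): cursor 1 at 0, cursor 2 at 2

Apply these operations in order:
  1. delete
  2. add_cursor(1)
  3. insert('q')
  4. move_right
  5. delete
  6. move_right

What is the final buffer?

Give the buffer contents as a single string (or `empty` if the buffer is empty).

After op 1 (delete): buffer="fhkgyvu" (len 7), cursors c1@0 c2@1, authorship .......
After op 2 (add_cursor(1)): buffer="fhkgyvu" (len 7), cursors c1@0 c2@1 c3@1, authorship .......
After op 3 (insert('q')): buffer="qfqqhkgyvu" (len 10), cursors c1@1 c2@4 c3@4, authorship 1.23......
After op 4 (move_right): buffer="qfqqhkgyvu" (len 10), cursors c1@2 c2@5 c3@5, authorship 1.23......
After op 5 (delete): buffer="qqkgyvu" (len 7), cursors c1@1 c2@2 c3@2, authorship 12.....
After op 6 (move_right): buffer="qqkgyvu" (len 7), cursors c1@2 c2@3 c3@3, authorship 12.....

Answer: qqkgyvu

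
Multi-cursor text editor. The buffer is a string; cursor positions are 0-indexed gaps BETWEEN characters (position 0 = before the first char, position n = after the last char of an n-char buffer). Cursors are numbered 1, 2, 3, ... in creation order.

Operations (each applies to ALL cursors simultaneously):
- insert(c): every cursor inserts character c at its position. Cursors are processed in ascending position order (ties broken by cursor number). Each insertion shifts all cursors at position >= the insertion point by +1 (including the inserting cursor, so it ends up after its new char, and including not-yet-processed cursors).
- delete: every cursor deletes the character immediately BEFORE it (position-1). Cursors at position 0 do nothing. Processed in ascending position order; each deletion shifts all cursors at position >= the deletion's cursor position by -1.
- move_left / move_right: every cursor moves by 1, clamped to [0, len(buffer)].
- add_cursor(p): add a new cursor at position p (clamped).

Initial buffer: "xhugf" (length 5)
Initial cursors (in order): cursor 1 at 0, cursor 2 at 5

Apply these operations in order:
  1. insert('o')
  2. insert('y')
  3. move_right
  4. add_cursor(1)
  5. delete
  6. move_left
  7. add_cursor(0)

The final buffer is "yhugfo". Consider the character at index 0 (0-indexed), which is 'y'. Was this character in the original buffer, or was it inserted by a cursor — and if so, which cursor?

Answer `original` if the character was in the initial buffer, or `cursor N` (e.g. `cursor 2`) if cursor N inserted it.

Answer: cursor 1

Derivation:
After op 1 (insert('o')): buffer="oxhugfo" (len 7), cursors c1@1 c2@7, authorship 1.....2
After op 2 (insert('y')): buffer="oyxhugfoy" (len 9), cursors c1@2 c2@9, authorship 11.....22
After op 3 (move_right): buffer="oyxhugfoy" (len 9), cursors c1@3 c2@9, authorship 11.....22
After op 4 (add_cursor(1)): buffer="oyxhugfoy" (len 9), cursors c3@1 c1@3 c2@9, authorship 11.....22
After op 5 (delete): buffer="yhugfo" (len 6), cursors c3@0 c1@1 c2@6, authorship 1....2
After op 6 (move_left): buffer="yhugfo" (len 6), cursors c1@0 c3@0 c2@5, authorship 1....2
After op 7 (add_cursor(0)): buffer="yhugfo" (len 6), cursors c1@0 c3@0 c4@0 c2@5, authorship 1....2
Authorship (.=original, N=cursor N): 1 . . . . 2
Index 0: author = 1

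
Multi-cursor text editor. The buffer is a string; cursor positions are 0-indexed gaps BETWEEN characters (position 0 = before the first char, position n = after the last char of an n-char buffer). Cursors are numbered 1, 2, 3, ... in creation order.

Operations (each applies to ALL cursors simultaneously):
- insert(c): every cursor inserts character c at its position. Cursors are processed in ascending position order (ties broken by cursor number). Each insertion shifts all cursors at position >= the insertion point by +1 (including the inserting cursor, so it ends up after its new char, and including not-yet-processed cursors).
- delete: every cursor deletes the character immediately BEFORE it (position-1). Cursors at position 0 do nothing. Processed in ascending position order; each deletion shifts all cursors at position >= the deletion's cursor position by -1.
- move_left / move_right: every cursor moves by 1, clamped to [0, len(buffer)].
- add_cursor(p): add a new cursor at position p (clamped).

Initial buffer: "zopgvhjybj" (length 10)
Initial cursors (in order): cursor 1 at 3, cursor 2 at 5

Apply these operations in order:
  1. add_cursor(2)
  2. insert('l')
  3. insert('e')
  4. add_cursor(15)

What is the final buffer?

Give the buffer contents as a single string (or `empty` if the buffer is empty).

Answer: zoleplegvlehjybj

Derivation:
After op 1 (add_cursor(2)): buffer="zopgvhjybj" (len 10), cursors c3@2 c1@3 c2@5, authorship ..........
After op 2 (insert('l')): buffer="zolplgvlhjybj" (len 13), cursors c3@3 c1@5 c2@8, authorship ..3.1..2.....
After op 3 (insert('e')): buffer="zoleplegvlehjybj" (len 16), cursors c3@4 c1@7 c2@11, authorship ..33.11..22.....
After op 4 (add_cursor(15)): buffer="zoleplegvlehjybj" (len 16), cursors c3@4 c1@7 c2@11 c4@15, authorship ..33.11..22.....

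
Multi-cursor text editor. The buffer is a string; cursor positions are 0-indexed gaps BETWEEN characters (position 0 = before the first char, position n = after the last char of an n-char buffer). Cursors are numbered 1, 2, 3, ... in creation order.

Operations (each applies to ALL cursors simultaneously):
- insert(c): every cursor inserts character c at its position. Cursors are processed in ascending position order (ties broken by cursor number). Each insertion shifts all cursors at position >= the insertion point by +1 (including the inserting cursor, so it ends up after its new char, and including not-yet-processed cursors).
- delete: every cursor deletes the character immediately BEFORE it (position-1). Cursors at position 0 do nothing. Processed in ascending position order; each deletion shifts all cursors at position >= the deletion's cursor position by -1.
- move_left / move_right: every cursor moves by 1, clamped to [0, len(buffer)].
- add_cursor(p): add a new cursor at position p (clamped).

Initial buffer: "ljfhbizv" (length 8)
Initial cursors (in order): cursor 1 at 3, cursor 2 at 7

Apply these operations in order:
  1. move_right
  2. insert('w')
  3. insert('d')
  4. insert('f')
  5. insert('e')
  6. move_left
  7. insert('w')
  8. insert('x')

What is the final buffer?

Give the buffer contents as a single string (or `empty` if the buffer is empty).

After op 1 (move_right): buffer="ljfhbizv" (len 8), cursors c1@4 c2@8, authorship ........
After op 2 (insert('w')): buffer="ljfhwbizvw" (len 10), cursors c1@5 c2@10, authorship ....1....2
After op 3 (insert('d')): buffer="ljfhwdbizvwd" (len 12), cursors c1@6 c2@12, authorship ....11....22
After op 4 (insert('f')): buffer="ljfhwdfbizvwdf" (len 14), cursors c1@7 c2@14, authorship ....111....222
After op 5 (insert('e')): buffer="ljfhwdfebizvwdfe" (len 16), cursors c1@8 c2@16, authorship ....1111....2222
After op 6 (move_left): buffer="ljfhwdfebizvwdfe" (len 16), cursors c1@7 c2@15, authorship ....1111....2222
After op 7 (insert('w')): buffer="ljfhwdfwebizvwdfwe" (len 18), cursors c1@8 c2@17, authorship ....11111....22222
After op 8 (insert('x')): buffer="ljfhwdfwxebizvwdfwxe" (len 20), cursors c1@9 c2@19, authorship ....111111....222222

Answer: ljfhwdfwxebizvwdfwxe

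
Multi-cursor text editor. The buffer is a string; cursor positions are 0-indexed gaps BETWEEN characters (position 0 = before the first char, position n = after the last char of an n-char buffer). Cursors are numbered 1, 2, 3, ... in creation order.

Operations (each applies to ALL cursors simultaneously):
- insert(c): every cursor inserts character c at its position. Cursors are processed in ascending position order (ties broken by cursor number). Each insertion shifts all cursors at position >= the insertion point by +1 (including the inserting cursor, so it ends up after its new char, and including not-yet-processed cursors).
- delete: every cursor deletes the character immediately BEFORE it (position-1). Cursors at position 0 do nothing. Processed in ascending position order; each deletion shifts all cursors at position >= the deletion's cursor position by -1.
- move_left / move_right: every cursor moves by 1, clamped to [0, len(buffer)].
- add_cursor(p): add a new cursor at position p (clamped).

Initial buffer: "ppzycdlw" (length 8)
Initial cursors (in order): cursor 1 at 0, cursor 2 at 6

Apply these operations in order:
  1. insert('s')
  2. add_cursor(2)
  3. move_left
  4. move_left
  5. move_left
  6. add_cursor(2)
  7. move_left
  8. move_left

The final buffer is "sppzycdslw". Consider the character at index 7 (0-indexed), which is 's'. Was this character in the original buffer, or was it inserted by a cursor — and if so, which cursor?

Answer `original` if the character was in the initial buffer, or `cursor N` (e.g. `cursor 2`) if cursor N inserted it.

Answer: cursor 2

Derivation:
After op 1 (insert('s')): buffer="sppzycdslw" (len 10), cursors c1@1 c2@8, authorship 1......2..
After op 2 (add_cursor(2)): buffer="sppzycdslw" (len 10), cursors c1@1 c3@2 c2@8, authorship 1......2..
After op 3 (move_left): buffer="sppzycdslw" (len 10), cursors c1@0 c3@1 c2@7, authorship 1......2..
After op 4 (move_left): buffer="sppzycdslw" (len 10), cursors c1@0 c3@0 c2@6, authorship 1......2..
After op 5 (move_left): buffer="sppzycdslw" (len 10), cursors c1@0 c3@0 c2@5, authorship 1......2..
After op 6 (add_cursor(2)): buffer="sppzycdslw" (len 10), cursors c1@0 c3@0 c4@2 c2@5, authorship 1......2..
After op 7 (move_left): buffer="sppzycdslw" (len 10), cursors c1@0 c3@0 c4@1 c2@4, authorship 1......2..
After op 8 (move_left): buffer="sppzycdslw" (len 10), cursors c1@0 c3@0 c4@0 c2@3, authorship 1......2..
Authorship (.=original, N=cursor N): 1 . . . . . . 2 . .
Index 7: author = 2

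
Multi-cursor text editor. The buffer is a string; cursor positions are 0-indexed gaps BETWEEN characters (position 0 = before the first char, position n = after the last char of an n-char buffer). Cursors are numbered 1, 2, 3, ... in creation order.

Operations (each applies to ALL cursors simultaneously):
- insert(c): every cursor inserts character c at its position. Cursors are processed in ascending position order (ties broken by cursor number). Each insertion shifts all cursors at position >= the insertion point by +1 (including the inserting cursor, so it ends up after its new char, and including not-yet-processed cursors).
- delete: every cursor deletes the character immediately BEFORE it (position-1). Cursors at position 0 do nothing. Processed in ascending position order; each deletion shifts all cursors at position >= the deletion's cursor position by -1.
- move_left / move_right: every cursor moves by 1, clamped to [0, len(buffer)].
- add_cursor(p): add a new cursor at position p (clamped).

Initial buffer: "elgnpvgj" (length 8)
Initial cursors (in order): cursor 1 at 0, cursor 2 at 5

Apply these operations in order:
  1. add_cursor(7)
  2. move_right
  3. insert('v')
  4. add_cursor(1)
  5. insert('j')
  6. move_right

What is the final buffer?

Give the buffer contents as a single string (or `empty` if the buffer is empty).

After op 1 (add_cursor(7)): buffer="elgnpvgj" (len 8), cursors c1@0 c2@5 c3@7, authorship ........
After op 2 (move_right): buffer="elgnpvgj" (len 8), cursors c1@1 c2@6 c3@8, authorship ........
After op 3 (insert('v')): buffer="evlgnpvvgjv" (len 11), cursors c1@2 c2@8 c3@11, authorship .1.....2..3
After op 4 (add_cursor(1)): buffer="evlgnpvvgjv" (len 11), cursors c4@1 c1@2 c2@8 c3@11, authorship .1.....2..3
After op 5 (insert('j')): buffer="ejvjlgnpvvjgjvj" (len 15), cursors c4@2 c1@4 c2@11 c3@15, authorship .411.....22..33
After op 6 (move_right): buffer="ejvjlgnpvvjgjvj" (len 15), cursors c4@3 c1@5 c2@12 c3@15, authorship .411.....22..33

Answer: ejvjlgnpvvjgjvj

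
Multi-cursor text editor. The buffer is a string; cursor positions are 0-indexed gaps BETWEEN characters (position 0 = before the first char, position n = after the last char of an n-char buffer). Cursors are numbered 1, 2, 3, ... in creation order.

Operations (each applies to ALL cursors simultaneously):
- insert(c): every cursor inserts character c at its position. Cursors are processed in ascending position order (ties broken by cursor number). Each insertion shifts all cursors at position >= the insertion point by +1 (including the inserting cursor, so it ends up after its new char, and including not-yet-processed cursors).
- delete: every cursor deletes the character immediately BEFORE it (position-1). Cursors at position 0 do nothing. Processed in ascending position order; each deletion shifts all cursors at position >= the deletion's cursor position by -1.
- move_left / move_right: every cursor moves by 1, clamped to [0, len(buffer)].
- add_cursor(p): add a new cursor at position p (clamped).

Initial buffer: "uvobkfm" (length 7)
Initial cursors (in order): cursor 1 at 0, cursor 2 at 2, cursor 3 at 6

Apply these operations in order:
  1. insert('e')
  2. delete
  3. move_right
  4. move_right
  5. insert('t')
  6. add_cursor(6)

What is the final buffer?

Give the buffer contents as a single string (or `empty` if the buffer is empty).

Answer: uvtobtkfmt

Derivation:
After op 1 (insert('e')): buffer="euveobkfem" (len 10), cursors c1@1 c2@4 c3@9, authorship 1..2....3.
After op 2 (delete): buffer="uvobkfm" (len 7), cursors c1@0 c2@2 c3@6, authorship .......
After op 3 (move_right): buffer="uvobkfm" (len 7), cursors c1@1 c2@3 c3@7, authorship .......
After op 4 (move_right): buffer="uvobkfm" (len 7), cursors c1@2 c2@4 c3@7, authorship .......
After op 5 (insert('t')): buffer="uvtobtkfmt" (len 10), cursors c1@3 c2@6 c3@10, authorship ..1..2...3
After op 6 (add_cursor(6)): buffer="uvtobtkfmt" (len 10), cursors c1@3 c2@6 c4@6 c3@10, authorship ..1..2...3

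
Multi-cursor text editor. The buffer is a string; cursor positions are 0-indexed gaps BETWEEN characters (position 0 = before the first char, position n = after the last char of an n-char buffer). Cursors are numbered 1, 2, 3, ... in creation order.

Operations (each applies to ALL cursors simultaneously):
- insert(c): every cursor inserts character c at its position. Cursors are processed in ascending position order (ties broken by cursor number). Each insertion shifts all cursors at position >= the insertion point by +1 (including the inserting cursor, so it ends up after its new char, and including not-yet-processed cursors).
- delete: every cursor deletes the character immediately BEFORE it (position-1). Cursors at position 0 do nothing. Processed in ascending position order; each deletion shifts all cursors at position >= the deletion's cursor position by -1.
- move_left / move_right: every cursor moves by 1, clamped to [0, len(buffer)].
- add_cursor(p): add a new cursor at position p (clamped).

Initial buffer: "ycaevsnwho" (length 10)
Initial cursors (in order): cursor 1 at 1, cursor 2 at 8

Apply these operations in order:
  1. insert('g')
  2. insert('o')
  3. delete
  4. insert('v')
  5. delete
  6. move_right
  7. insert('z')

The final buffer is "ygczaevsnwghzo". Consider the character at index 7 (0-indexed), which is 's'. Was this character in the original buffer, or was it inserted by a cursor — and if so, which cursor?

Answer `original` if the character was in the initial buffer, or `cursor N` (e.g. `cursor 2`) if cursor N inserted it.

Answer: original

Derivation:
After op 1 (insert('g')): buffer="ygcaevsnwgho" (len 12), cursors c1@2 c2@10, authorship .1.......2..
After op 2 (insert('o')): buffer="ygocaevsnwgoho" (len 14), cursors c1@3 c2@12, authorship .11.......22..
After op 3 (delete): buffer="ygcaevsnwgho" (len 12), cursors c1@2 c2@10, authorship .1.......2..
After op 4 (insert('v')): buffer="ygvcaevsnwgvho" (len 14), cursors c1@3 c2@12, authorship .11.......22..
After op 5 (delete): buffer="ygcaevsnwgho" (len 12), cursors c1@2 c2@10, authorship .1.......2..
After op 6 (move_right): buffer="ygcaevsnwgho" (len 12), cursors c1@3 c2@11, authorship .1.......2..
After op 7 (insert('z')): buffer="ygczaevsnwghzo" (len 14), cursors c1@4 c2@13, authorship .1.1......2.2.
Authorship (.=original, N=cursor N): . 1 . 1 . . . . . . 2 . 2 .
Index 7: author = original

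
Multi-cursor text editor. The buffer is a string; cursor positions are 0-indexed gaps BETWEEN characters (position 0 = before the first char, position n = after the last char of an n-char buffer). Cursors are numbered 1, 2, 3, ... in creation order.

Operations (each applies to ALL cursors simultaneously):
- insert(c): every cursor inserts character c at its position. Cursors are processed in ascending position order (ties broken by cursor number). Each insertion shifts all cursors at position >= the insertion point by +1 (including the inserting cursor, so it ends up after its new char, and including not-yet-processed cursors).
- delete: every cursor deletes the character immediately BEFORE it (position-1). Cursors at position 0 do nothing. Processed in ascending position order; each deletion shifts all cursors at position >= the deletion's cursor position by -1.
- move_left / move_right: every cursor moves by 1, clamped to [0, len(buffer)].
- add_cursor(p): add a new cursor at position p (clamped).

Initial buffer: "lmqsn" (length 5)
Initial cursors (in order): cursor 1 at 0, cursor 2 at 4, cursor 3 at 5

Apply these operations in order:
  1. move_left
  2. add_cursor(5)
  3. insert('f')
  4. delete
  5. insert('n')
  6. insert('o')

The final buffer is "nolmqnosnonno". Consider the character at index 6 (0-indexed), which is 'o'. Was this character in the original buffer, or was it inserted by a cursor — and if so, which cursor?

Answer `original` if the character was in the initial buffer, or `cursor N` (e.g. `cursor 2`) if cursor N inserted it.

Answer: cursor 2

Derivation:
After op 1 (move_left): buffer="lmqsn" (len 5), cursors c1@0 c2@3 c3@4, authorship .....
After op 2 (add_cursor(5)): buffer="lmqsn" (len 5), cursors c1@0 c2@3 c3@4 c4@5, authorship .....
After op 3 (insert('f')): buffer="flmqfsfnf" (len 9), cursors c1@1 c2@5 c3@7 c4@9, authorship 1...2.3.4
After op 4 (delete): buffer="lmqsn" (len 5), cursors c1@0 c2@3 c3@4 c4@5, authorship .....
After op 5 (insert('n')): buffer="nlmqnsnnn" (len 9), cursors c1@1 c2@5 c3@7 c4@9, authorship 1...2.3.4
After op 6 (insert('o')): buffer="nolmqnosnonno" (len 13), cursors c1@2 c2@7 c3@10 c4@13, authorship 11...22.33.44
Authorship (.=original, N=cursor N): 1 1 . . . 2 2 . 3 3 . 4 4
Index 6: author = 2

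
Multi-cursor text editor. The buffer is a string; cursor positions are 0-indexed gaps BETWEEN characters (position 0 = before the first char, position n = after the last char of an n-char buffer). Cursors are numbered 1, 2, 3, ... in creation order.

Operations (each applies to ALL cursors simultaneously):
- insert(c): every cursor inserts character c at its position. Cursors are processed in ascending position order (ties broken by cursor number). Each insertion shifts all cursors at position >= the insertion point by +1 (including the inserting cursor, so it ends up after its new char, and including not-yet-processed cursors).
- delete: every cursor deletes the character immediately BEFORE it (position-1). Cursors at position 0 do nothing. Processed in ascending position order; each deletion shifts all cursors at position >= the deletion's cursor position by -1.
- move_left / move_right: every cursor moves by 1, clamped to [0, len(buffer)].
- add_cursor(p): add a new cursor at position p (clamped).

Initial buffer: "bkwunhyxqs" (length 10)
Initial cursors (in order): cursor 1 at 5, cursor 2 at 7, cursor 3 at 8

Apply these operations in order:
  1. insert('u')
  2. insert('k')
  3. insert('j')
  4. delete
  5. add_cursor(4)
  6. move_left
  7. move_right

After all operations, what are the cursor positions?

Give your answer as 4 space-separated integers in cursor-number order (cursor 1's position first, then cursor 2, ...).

After op 1 (insert('u')): buffer="bkwunuhyuxuqs" (len 13), cursors c1@6 c2@9 c3@11, authorship .....1..2.3..
After op 2 (insert('k')): buffer="bkwunukhyukxukqs" (len 16), cursors c1@7 c2@11 c3@14, authorship .....11..22.33..
After op 3 (insert('j')): buffer="bkwunukjhyukjxukjqs" (len 19), cursors c1@8 c2@13 c3@17, authorship .....111..222.333..
After op 4 (delete): buffer="bkwunukhyukxukqs" (len 16), cursors c1@7 c2@11 c3@14, authorship .....11..22.33..
After op 5 (add_cursor(4)): buffer="bkwunukhyukxukqs" (len 16), cursors c4@4 c1@7 c2@11 c3@14, authorship .....11..22.33..
After op 6 (move_left): buffer="bkwunukhyukxukqs" (len 16), cursors c4@3 c1@6 c2@10 c3@13, authorship .....11..22.33..
After op 7 (move_right): buffer="bkwunukhyukxukqs" (len 16), cursors c4@4 c1@7 c2@11 c3@14, authorship .....11..22.33..

Answer: 7 11 14 4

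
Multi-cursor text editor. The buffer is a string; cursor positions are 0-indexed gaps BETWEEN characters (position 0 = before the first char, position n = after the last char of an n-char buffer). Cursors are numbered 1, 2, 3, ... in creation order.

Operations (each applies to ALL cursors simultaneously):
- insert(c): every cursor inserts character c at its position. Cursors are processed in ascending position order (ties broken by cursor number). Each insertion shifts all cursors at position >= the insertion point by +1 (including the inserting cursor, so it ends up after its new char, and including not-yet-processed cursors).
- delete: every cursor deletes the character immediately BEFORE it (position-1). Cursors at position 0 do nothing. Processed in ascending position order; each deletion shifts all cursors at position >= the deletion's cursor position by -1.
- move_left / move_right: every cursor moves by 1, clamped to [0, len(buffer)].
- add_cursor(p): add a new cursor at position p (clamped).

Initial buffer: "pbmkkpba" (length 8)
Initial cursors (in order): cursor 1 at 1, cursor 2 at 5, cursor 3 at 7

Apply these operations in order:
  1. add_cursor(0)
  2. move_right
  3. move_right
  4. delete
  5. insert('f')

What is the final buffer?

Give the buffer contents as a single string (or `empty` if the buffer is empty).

Answer: pffkkpff

Derivation:
After op 1 (add_cursor(0)): buffer="pbmkkpba" (len 8), cursors c4@0 c1@1 c2@5 c3@7, authorship ........
After op 2 (move_right): buffer="pbmkkpba" (len 8), cursors c4@1 c1@2 c2@6 c3@8, authorship ........
After op 3 (move_right): buffer="pbmkkpba" (len 8), cursors c4@2 c1@3 c2@7 c3@8, authorship ........
After op 4 (delete): buffer="pkkp" (len 4), cursors c1@1 c4@1 c2@4 c3@4, authorship ....
After op 5 (insert('f')): buffer="pffkkpff" (len 8), cursors c1@3 c4@3 c2@8 c3@8, authorship .14...23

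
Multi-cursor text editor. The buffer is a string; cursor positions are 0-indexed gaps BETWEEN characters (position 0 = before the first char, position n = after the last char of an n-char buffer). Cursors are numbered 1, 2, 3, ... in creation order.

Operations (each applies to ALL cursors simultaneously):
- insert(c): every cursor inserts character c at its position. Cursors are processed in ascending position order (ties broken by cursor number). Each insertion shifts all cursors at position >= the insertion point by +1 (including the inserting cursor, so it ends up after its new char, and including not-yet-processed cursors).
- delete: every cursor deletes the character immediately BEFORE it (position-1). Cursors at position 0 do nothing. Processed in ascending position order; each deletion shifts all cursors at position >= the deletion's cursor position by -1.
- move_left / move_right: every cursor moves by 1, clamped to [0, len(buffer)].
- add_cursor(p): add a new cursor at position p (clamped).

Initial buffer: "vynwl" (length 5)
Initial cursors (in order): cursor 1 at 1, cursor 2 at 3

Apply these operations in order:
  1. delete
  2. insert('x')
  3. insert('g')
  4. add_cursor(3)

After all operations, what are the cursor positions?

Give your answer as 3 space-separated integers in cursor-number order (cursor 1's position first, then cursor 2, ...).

After op 1 (delete): buffer="ywl" (len 3), cursors c1@0 c2@1, authorship ...
After op 2 (insert('x')): buffer="xyxwl" (len 5), cursors c1@1 c2@3, authorship 1.2..
After op 3 (insert('g')): buffer="xgyxgwl" (len 7), cursors c1@2 c2@5, authorship 11.22..
After op 4 (add_cursor(3)): buffer="xgyxgwl" (len 7), cursors c1@2 c3@3 c2@5, authorship 11.22..

Answer: 2 5 3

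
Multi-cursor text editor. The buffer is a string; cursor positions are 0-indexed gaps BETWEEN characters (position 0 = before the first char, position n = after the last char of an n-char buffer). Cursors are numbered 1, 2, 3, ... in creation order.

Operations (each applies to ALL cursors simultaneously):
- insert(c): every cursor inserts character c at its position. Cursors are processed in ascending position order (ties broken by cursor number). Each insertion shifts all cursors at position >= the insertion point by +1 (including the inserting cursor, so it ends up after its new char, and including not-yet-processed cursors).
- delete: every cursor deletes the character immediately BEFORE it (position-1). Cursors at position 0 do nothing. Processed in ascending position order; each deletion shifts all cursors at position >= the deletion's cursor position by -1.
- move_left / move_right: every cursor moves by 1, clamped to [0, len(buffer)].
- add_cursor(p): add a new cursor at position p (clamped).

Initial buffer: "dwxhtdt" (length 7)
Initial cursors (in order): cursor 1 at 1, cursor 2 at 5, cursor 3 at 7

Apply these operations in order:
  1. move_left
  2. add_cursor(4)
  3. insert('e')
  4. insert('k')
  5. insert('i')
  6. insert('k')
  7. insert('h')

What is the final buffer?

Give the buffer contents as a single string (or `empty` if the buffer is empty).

Answer: ekikhdwxheekkiikkhhtdekikht

Derivation:
After op 1 (move_left): buffer="dwxhtdt" (len 7), cursors c1@0 c2@4 c3@6, authorship .......
After op 2 (add_cursor(4)): buffer="dwxhtdt" (len 7), cursors c1@0 c2@4 c4@4 c3@6, authorship .......
After op 3 (insert('e')): buffer="edwxheetdet" (len 11), cursors c1@1 c2@7 c4@7 c3@10, authorship 1....24..3.
After op 4 (insert('k')): buffer="ekdwxheekktdekt" (len 15), cursors c1@2 c2@10 c4@10 c3@14, authorship 11....2424..33.
After op 5 (insert('i')): buffer="ekidwxheekkiitdekit" (len 19), cursors c1@3 c2@13 c4@13 c3@18, authorship 111....242424..333.
After op 6 (insert('k')): buffer="ekikdwxheekkiikktdekikt" (len 23), cursors c1@4 c2@16 c4@16 c3@22, authorship 1111....24242424..3333.
After op 7 (insert('h')): buffer="ekikhdwxheekkiikkhhtdekikht" (len 27), cursors c1@5 c2@19 c4@19 c3@26, authorship 11111....2424242424..33333.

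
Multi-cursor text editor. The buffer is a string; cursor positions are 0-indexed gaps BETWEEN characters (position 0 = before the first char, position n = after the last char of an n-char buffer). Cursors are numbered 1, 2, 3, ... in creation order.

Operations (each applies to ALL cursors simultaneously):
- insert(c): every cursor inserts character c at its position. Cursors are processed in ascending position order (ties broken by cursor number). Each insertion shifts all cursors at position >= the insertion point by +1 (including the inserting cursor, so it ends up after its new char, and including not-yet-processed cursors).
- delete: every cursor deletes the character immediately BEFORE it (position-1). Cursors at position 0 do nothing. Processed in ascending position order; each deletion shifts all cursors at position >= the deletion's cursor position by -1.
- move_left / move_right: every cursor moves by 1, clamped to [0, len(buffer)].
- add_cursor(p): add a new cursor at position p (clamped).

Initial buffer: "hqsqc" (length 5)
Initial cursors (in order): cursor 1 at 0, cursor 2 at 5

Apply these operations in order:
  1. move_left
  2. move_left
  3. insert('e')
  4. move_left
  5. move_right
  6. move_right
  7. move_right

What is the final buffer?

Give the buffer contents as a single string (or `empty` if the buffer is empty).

Answer: ehqseqc

Derivation:
After op 1 (move_left): buffer="hqsqc" (len 5), cursors c1@0 c2@4, authorship .....
After op 2 (move_left): buffer="hqsqc" (len 5), cursors c1@0 c2@3, authorship .....
After op 3 (insert('e')): buffer="ehqseqc" (len 7), cursors c1@1 c2@5, authorship 1...2..
After op 4 (move_left): buffer="ehqseqc" (len 7), cursors c1@0 c2@4, authorship 1...2..
After op 5 (move_right): buffer="ehqseqc" (len 7), cursors c1@1 c2@5, authorship 1...2..
After op 6 (move_right): buffer="ehqseqc" (len 7), cursors c1@2 c2@6, authorship 1...2..
After op 7 (move_right): buffer="ehqseqc" (len 7), cursors c1@3 c2@7, authorship 1...2..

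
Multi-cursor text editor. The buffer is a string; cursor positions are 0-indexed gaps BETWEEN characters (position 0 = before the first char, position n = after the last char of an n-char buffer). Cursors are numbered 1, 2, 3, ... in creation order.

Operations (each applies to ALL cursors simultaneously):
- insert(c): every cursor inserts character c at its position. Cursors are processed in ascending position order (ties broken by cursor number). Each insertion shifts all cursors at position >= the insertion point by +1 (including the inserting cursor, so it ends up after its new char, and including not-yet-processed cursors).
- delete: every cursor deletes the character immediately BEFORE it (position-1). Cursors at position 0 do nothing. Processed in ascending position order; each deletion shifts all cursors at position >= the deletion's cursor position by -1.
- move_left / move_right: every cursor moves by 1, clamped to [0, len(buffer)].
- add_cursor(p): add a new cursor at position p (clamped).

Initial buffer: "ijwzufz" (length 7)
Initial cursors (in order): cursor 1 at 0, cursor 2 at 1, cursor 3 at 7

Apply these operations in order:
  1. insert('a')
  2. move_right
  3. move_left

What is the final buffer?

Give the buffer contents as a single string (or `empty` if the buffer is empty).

Answer: aiajwzufza

Derivation:
After op 1 (insert('a')): buffer="aiajwzufza" (len 10), cursors c1@1 c2@3 c3@10, authorship 1.2......3
After op 2 (move_right): buffer="aiajwzufza" (len 10), cursors c1@2 c2@4 c3@10, authorship 1.2......3
After op 3 (move_left): buffer="aiajwzufza" (len 10), cursors c1@1 c2@3 c3@9, authorship 1.2......3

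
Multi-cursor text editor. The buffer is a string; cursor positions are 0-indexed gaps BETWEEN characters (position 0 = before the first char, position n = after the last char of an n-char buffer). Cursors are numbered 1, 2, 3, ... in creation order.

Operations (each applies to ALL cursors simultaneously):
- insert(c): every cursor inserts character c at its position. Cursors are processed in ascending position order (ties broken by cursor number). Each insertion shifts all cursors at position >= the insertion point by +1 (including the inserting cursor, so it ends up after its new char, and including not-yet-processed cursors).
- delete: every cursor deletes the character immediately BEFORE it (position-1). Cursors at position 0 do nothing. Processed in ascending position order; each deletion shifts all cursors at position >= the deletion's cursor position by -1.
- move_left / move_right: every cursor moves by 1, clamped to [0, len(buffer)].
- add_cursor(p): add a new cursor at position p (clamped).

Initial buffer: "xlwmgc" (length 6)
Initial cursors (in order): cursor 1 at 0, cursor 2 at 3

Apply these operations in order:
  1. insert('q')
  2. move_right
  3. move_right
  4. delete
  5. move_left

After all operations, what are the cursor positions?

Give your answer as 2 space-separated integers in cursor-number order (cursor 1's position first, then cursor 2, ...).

Answer: 1 4

Derivation:
After op 1 (insert('q')): buffer="qxlwqmgc" (len 8), cursors c1@1 c2@5, authorship 1...2...
After op 2 (move_right): buffer="qxlwqmgc" (len 8), cursors c1@2 c2@6, authorship 1...2...
After op 3 (move_right): buffer="qxlwqmgc" (len 8), cursors c1@3 c2@7, authorship 1...2...
After op 4 (delete): buffer="qxwqmc" (len 6), cursors c1@2 c2@5, authorship 1..2..
After op 5 (move_left): buffer="qxwqmc" (len 6), cursors c1@1 c2@4, authorship 1..2..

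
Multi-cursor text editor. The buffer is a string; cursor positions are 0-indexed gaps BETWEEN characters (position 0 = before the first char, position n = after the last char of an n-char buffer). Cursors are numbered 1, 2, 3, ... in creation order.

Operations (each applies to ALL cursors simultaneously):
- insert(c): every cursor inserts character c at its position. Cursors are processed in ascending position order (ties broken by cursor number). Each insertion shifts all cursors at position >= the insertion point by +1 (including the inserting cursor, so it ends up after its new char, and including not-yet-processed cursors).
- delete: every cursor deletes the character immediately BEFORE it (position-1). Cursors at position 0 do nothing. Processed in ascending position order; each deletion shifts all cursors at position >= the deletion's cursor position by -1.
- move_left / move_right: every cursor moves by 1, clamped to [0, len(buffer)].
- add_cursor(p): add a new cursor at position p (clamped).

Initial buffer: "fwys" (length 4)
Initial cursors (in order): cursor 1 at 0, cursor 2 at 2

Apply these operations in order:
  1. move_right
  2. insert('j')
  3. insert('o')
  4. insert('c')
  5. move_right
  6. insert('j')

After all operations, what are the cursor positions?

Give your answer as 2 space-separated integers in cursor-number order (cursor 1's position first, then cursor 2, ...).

After op 1 (move_right): buffer="fwys" (len 4), cursors c1@1 c2@3, authorship ....
After op 2 (insert('j')): buffer="fjwyjs" (len 6), cursors c1@2 c2@5, authorship .1..2.
After op 3 (insert('o')): buffer="fjowyjos" (len 8), cursors c1@3 c2@7, authorship .11..22.
After op 4 (insert('c')): buffer="fjocwyjocs" (len 10), cursors c1@4 c2@9, authorship .111..222.
After op 5 (move_right): buffer="fjocwyjocs" (len 10), cursors c1@5 c2@10, authorship .111..222.
After op 6 (insert('j')): buffer="fjocwjyjocsj" (len 12), cursors c1@6 c2@12, authorship .111.1.222.2

Answer: 6 12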